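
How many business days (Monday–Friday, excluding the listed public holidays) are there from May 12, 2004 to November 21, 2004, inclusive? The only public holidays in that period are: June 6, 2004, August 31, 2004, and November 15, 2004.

May 12, 2004 is a Wednesday.
From May 12, 2004 to November 21, 2004 is 194 days inclusive.
194 = 7 × 27 + 5, so there are 27 full weeks plus 5 extra days.
Each full week contributes 5 weekdays (Mon–Fri): 27 × 5 = 135.
The 5 extra days are Wed, Thu, Fri, Sat, Sun — 3 of them qualify.
Total: 135 + 3 = 138.
Holidays: June 6, 2004 (Sun); August 31, 2004 (Tue); November 15, 2004 (Mon).
2 of the 3 holidays fall on weekdays; the rest are weekends and were already excluded.
Business days: 138 − 2 = 136.

136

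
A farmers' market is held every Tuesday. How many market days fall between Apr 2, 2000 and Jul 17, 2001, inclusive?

Apr 2, 2000 is a Sunday.
The range spans 472 days (inclusive of both endpoints).
472 = 7 × 67 + 3, so there are 67 full weeks plus 3 extra days.
Each full week contributes one Tuesday: 67 so far.
The 3 extra days are Sun, Mon, Tue — 1 of them qualifies.
Total: 67 + 1 = 68.

68 Tuesdays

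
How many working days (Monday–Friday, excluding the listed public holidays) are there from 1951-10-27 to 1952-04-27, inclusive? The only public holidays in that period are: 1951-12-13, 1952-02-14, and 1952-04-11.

1951-10-27 is a Saturday.
From 1951-10-27 to 1952-04-27 is 184 days inclusive.
184 = 7 × 26 + 2, so there are 26 full weeks plus 2 extra days.
Each full week contributes 5 weekdays (Mon–Fri): 26 × 5 = 130.
The 2 extra days are Saturday, Sunday — none qualify.
Total: 130 + 0 = 130.
Holidays: 1951-12-13 (Thu); 1952-02-14 (Thu); 1952-04-11 (Fri).
All 3 holidays fall on weekdays, so subtract 3.
Business days: 130 − 3 = 127.

127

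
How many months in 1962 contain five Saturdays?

A month has five Saturdays exactly when Saturday falls within its first (length − 28) days.
Jan: 31 days, starts Mon → 5 of Mon, Tue, Wed
Feb: 28 days, starts Thu → 5 of (none)
Mar: 31 days, starts Thu → 5 of Thu, Fri, Sat ✓
Apr: 30 days, starts Sun → 5 of Sun, Mon
May: 31 days, starts Tue → 5 of Tue, Wed, Thu
Jun: 30 days, starts Fri → 5 of Fri, Sat ✓
Jul: 31 days, starts Sun → 5 of Sun, Mon, Tue
Aug: 31 days, starts Wed → 5 of Wed, Thu, Fri
Sep: 30 days, starts Sat → 5 of Sat, Sun ✓
Oct: 31 days, starts Mon → 5 of Mon, Tue, Wed
Nov: 30 days, starts Thu → 5 of Thu, Fri
Dec: 31 days, starts Sat → 5 of Sat, Sun, Mon ✓
Months with five Saturdays: Mar, Jun, Sep, Dec.

4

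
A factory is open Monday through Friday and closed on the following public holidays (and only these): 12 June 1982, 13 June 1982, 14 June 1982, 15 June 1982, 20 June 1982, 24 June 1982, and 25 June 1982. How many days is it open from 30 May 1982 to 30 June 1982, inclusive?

19

30 May 1982 is a Sunday.
The range spans 32 days (inclusive of both endpoints).
32 = 7 × 4 + 4, so there are 4 full weeks plus 4 extra days.
Each full week contributes 5 weekdays (Mon–Fri): 4 × 5 = 20.
The 4 extra days are Sun, Mon, Tue, Wed — 3 of them qualify.
Total: 20 + 3 = 23.
Holidays: 12 June 1982 (Sat); 13 June 1982 (Sun); 14 June 1982 (Mon); 15 June 1982 (Tue); 20 June 1982 (Sun); 24 June 1982 (Thu); 25 June 1982 (Fri).
4 of the 7 holidays fall on weekdays; the rest are weekends and were already excluded.
Business days: 23 − 4 = 19.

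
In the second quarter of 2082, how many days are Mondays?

13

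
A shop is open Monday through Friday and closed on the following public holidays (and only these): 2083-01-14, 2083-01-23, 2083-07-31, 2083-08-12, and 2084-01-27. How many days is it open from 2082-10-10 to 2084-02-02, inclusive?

340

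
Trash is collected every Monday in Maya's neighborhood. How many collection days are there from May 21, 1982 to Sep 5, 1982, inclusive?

May 21, 1982 is a Friday.
That's 108 days from start to end, counting both.
108 = 7 × 15 + 3, so there are 15 full weeks plus 3 extra days.
Each full week contributes one Monday: 15 so far.
The 3 extra days are Friday, Saturday, Sunday — none qualify.
Total: 15 + 0 = 15.

15 Mondays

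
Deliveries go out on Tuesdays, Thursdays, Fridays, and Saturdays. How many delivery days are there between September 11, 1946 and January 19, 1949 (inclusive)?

492

September 11, 1946 is a Wednesday.
The range spans 862 days (inclusive of both endpoints).
862 = 7 × 123 + 1, so there are 123 full weeks plus 1 extra day.
Each full week contributes 4 days from the set (Tue, Thu, Fri, Sat): 123 × 4 = 492.
The 1 extra day is Wed — none qualify.
Total: 492 + 0 = 492.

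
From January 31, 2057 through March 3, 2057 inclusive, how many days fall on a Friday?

5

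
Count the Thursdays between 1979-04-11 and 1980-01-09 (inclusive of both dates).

39 Thursdays

1979-04-11 is a Wednesday.
That's 274 days from start to end, counting both.
274 = 7 × 39 + 1, so there are 39 full weeks plus 1 extra day.
Each full week contributes one Thursday: 39 so far.
The 1 extra day is Wednesday — none qualify.
Total: 39 + 0 = 39.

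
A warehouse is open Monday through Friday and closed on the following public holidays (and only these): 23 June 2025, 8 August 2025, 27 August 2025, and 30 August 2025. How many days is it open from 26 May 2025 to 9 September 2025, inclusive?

26 May 2025 is a Monday.
The range spans 107 days (inclusive of both endpoints).
107 = 7 × 15 + 2, so there are 15 full weeks plus 2 extra days.
Each full week contributes 5 weekdays (Mon–Fri): 15 × 5 = 75.
The 2 extra days are Mon, Tue — 2 of them qualify.
Total: 75 + 2 = 77.
Holidays: 23 June 2025 (Mon); 8 August 2025 (Fri); 27 August 2025 (Wed); 30 August 2025 (Sat).
3 of the 4 holidays fall on weekdays; the rest are weekends and were already excluded.
Business days: 77 − 3 = 74.

74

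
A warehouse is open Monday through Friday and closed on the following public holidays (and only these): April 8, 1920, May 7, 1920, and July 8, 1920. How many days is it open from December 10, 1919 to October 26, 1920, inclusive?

227 working days

December 10, 1919 is a Wednesday.
The range spans 322 days (inclusive of both endpoints).
322 = 7 × 46, so the span is exactly 46 full weeks.
Each full week contributes 5 weekdays (Mon–Fri): 46 × 5 = 230.
Holidays: April 8, 1920 (Thu); May 7, 1920 (Fri); July 8, 1920 (Thu).
All 3 holidays fall on weekdays, so subtract 3.
Business days: 230 − 3 = 227.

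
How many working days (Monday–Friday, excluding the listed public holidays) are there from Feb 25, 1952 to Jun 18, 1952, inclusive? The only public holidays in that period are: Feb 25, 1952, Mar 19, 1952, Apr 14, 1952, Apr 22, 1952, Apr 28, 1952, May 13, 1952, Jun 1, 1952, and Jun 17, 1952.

Feb 25, 1952 is a Monday.
That's 115 days from start to end, counting both.
115 = 7 × 16 + 3, so there are 16 full weeks plus 3 extra days.
Each full week contributes 5 weekdays (Mon–Fri): 16 × 5 = 80.
The 3 extra days are Monday, Tuesday, Wednesday — 3 of them qualify.
Total: 80 + 3 = 83.
Holidays: Feb 25, 1952 (Mon); Mar 19, 1952 (Wed); Apr 14, 1952 (Mon); Apr 22, 1952 (Tue); Apr 28, 1952 (Mon); May 13, 1952 (Tue); Jun 1, 1952 (Sun); Jun 17, 1952 (Tue).
7 of the 8 holidays fall on weekdays; the rest are weekends and were already excluded.
Business days: 83 − 7 = 76.

76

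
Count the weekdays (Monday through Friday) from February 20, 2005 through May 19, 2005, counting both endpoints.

February 20, 2005 is a Sunday.
From February 20, 2005 to May 19, 2005 is 89 days inclusive.
89 = 7 × 12 + 5, so there are 12 full weeks plus 5 extra days.
Each full week contributes 5 weekdays (Mon–Fri): 12 × 5 = 60.
The 5 extra days are Sunday, Monday, Tuesday, Wednesday, Thursday — 4 of them qualify.
Total: 60 + 4 = 64.

64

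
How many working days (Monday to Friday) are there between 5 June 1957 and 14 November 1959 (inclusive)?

5 June 1957 is a Wednesday.
That's 893 days from start to end, counting both.
893 = 7 × 127 + 4, so there are 127 full weeks plus 4 extra days.
Each full week contributes 5 weekdays (Mon–Fri): 127 × 5 = 635.
The 4 extra days are Wednesday, Thursday, Friday, Saturday — 3 of them qualify.
Total: 635 + 3 = 638.

638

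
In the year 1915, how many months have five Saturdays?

4

A month has five Saturdays exactly when Saturday falls within its first (length − 28) days.
Jan: 31 days, starts Fri → 5 of Fri, Sat, Sun ✓
Feb: 28 days, starts Mon → 5 of (none)
Mar: 31 days, starts Mon → 5 of Mon, Tue, Wed
Apr: 30 days, starts Thu → 5 of Thu, Fri
May: 31 days, starts Sat → 5 of Sat, Sun, Mon ✓
Jun: 30 days, starts Tue → 5 of Tue, Wed
Jul: 31 days, starts Thu → 5 of Thu, Fri, Sat ✓
Aug: 31 days, starts Sun → 5 of Sun, Mon, Tue
Sep: 30 days, starts Wed → 5 of Wed, Thu
Oct: 31 days, starts Fri → 5 of Fri, Sat, Sun ✓
Nov: 30 days, starts Mon → 5 of Mon, Tue
Dec: 31 days, starts Wed → 5 of Wed, Thu, Fri
Months with five Saturdays: Jan, May, Jul, Oct.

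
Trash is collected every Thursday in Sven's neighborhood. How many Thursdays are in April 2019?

April 1, 2019 is a Monday.
From April 1, 2019 to April 30, 2019 is 30 days inclusive.
30 = 7 × 4 + 2, so there are 4 full weeks plus 2 extra days.
Each full week contributes one Thursday: 4 so far.
The 2 extra days are Monday, Tuesday — none qualify.
Total: 4 + 0 = 4.

4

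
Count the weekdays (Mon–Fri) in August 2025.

August 1, 2025 is a Friday.
That's 31 days from start to end, counting both.
31 = 7 × 4 + 3, so there are 4 full weeks plus 3 extra days.
Each full week contributes 5 weekdays (Mon–Fri): 4 × 5 = 20.
The 3 extra days are Fri, Sat, Sun — 1 of them qualifies.
Total: 20 + 1 = 21.

21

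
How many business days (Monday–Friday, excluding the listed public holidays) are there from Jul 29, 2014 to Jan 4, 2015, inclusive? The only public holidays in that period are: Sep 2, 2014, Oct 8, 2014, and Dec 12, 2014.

Jul 29, 2014 is a Tuesday.
That's 160 days from start to end, counting both.
160 = 7 × 22 + 6, so there are 22 full weeks plus 6 extra days.
Each full week contributes 5 weekdays (Mon–Fri): 22 × 5 = 110.
The 6 extra days are Tue, Wed, Thu, Fri, Sat, Sun — 4 of them qualify.
Total: 110 + 4 = 114.
Holidays: Sep 2, 2014 (Tue); Oct 8, 2014 (Wed); Dec 12, 2014 (Fri).
All 3 holidays fall on weekdays, so subtract 3.
Business days: 114 − 3 = 111.

111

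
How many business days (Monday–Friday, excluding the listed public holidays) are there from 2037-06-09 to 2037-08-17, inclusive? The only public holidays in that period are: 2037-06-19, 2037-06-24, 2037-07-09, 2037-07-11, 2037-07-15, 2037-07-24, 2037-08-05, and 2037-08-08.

44

2037-06-09 is a Tuesday.
That's 70 days from start to end, counting both.
70 = 7 × 10, so the span is exactly 10 full weeks.
Each full week contributes 5 weekdays (Mon–Fri): 10 × 5 = 50.
Holidays: 2037-06-19 (Fri); 2037-06-24 (Wed); 2037-07-09 (Thu); 2037-07-11 (Sat); 2037-07-15 (Wed); 2037-07-24 (Fri); 2037-08-05 (Wed); 2037-08-08 (Sat).
6 of the 8 holidays fall on weekdays; the rest are weekends and were already excluded.
Business days: 50 − 6 = 44.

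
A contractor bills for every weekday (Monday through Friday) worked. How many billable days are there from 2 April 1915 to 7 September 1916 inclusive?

375

2 April 1915 is a Friday.
The range spans 525 days (inclusive of both endpoints).
525 = 7 × 75, so the span is exactly 75 full weeks.
Each full week contributes 5 weekdays (Mon–Fri): 75 × 5 = 375.
Total: 375.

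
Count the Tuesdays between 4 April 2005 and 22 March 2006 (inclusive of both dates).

4 April 2005 is a Monday.
That's 353 days from start to end, counting both.
353 = 7 × 50 + 3, so there are 50 full weeks plus 3 extra days.
Each full week contributes one Tuesday: 50 so far.
The 3 extra days are Monday, Tuesday, Wednesday — 1 of them qualifies.
Total: 50 + 1 = 51.

51 Tuesdays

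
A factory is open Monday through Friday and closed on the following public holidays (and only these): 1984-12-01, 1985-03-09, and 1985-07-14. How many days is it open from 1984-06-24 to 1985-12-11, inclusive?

1984-06-24 is a Sunday.
The range spans 536 days (inclusive of both endpoints).
536 = 7 × 76 + 4, so there are 76 full weeks plus 4 extra days.
Each full week contributes 5 weekdays (Mon–Fri): 76 × 5 = 380.
The 4 extra days are Sun, Mon, Tue, Wed — 3 of them qualify.
Total: 380 + 3 = 383.
Holidays: 1984-12-01 (Sat); 1985-03-09 (Sat); 1985-07-14 (Sun).
None of the 3 holidays fall on a weekday, so nothing to subtract.
Business days: 383 − 0 = 383.

383 business days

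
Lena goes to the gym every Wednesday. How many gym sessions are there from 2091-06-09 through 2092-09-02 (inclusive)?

2091-06-09 is a Saturday.
From 2091-06-09 to 2092-09-02 is 452 days inclusive.
452 = 7 × 64 + 4, so there are 64 full weeks plus 4 extra days.
Each full week contributes one Wednesday: 64 so far.
The 4 extra days are Saturday, Sunday, Monday, Tuesday — none qualify.
Total: 64 + 0 = 64.

64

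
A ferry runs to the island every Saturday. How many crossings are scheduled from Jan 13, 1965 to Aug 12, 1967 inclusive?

Jan 13, 1965 is a Wednesday.
From Jan 13, 1965 to Aug 12, 1967 is 942 days inclusive.
942 = 7 × 134 + 4, so there are 134 full weeks plus 4 extra days.
Each full week contributes one Saturday: 134 so far.
The 4 extra days are Wed, Thu, Fri, Sat — 1 of them qualifies.
Total: 134 + 1 = 135.

135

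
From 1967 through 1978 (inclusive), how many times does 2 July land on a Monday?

Day of week of July 2 in each year:
1967: Sun, 1968: Tue, 1969: Wed, 1970: Thu, 1971: Fri, 1972: Sun, 1973: Mon ✓, 1974: Tue, 1975: Wed, 1976: Fri, 1977: Sat, 1978: Sun
Mondays: 1973.

1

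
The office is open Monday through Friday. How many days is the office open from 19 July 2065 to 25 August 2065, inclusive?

19 July 2065 is a Sunday.
From 19 July 2065 to 25 August 2065 is 38 days inclusive.
38 = 7 × 5 + 3, so there are 5 full weeks plus 3 extra days.
Each full week contributes 5 weekdays (Mon–Fri): 5 × 5 = 25.
The 3 extra days are Sunday, Monday, Tuesday — 2 of them qualify.
Total: 25 + 2 = 27.

27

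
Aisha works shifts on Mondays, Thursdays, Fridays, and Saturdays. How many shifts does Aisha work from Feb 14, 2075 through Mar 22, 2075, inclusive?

22

Feb 14, 2075 is a Thursday.
From Feb 14, 2075 to Mar 22, 2075 is 37 days inclusive.
37 = 7 × 5 + 2, so there are 5 full weeks plus 2 extra days.
Each full week contributes 4 days from the set (Mon, Thu, Fri, Sat): 5 × 4 = 20.
The 2 extra days are Thu, Fri — 2 of them qualify.
Total: 20 + 2 = 22.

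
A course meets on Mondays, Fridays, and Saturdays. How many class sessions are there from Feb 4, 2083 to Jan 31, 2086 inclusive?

468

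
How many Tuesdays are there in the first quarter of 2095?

2095-01-01 is a Saturday.
From 2095-01-01 to 2095-03-31 is 90 days inclusive.
90 = 7 × 12 + 6, so there are 12 full weeks plus 6 extra days.
Each full week contributes one Tuesday: 12 so far.
The 6 extra days are Sat, Sun, Mon, Tue, Wed, Thu — 1 of them qualifies.
Total: 12 + 1 = 13.

13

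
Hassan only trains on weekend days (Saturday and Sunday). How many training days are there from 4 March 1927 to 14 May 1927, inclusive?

4 March 1927 is a Friday.
The range spans 72 days (inclusive of both endpoints).
72 = 7 × 10 + 2, so there are 10 full weeks plus 2 extra days.
Each full week contributes 2 weekend days (Sat, Sun): 10 × 2 = 20.
The 2 extra days are Fri, Sat — 1 of them qualifies.
Total: 20 + 1 = 21.

21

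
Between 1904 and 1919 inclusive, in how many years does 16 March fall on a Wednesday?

2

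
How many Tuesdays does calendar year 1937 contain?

1937-01-01 is a Friday.
That's 365 days from start to end, counting both.
365 = 7 × 52 + 1, so there are 52 full weeks plus 1 extra day.
Each full week contributes one Tuesday: 52 so far.
The 1 extra day is Fri — none qualify.
Total: 52 + 0 = 52.

52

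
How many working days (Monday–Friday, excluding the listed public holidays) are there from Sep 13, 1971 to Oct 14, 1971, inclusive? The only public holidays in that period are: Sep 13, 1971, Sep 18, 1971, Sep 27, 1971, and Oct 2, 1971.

22

Sep 13, 1971 is a Monday.
The range spans 32 days (inclusive of both endpoints).
32 = 7 × 4 + 4, so there are 4 full weeks plus 4 extra days.
Each full week contributes 5 weekdays (Mon–Fri): 4 × 5 = 20.
The 4 extra days are Mon, Tue, Wed, Thu — 4 of them qualify.
Total: 20 + 4 = 24.
Holidays: Sep 13, 1971 (Mon); Sep 18, 1971 (Sat); Sep 27, 1971 (Mon); Oct 2, 1971 (Sat).
2 of the 4 holidays fall on weekdays; the rest are weekends and were already excluded.
Business days: 24 − 2 = 22.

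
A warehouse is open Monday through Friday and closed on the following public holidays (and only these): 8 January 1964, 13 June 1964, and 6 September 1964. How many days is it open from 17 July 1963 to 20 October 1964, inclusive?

329 working days

17 July 1963 is a Wednesday.
From 17 July 1963 to 20 October 1964 is 462 days inclusive.
462 = 7 × 66, so the span is exactly 66 full weeks.
Each full week contributes 5 weekdays (Mon–Fri): 66 × 5 = 330.
Holidays: 8 January 1964 (Wed); 13 June 1964 (Sat); 6 September 1964 (Sun).
1 of the 3 holidays fall on weekdays; the rest are weekends and were already excluded.
Business days: 330 − 1 = 329.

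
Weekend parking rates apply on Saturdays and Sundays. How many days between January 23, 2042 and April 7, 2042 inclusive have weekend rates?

22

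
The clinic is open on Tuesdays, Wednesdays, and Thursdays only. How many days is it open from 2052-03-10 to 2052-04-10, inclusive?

2052-03-10 is a Sunday.
From 2052-03-10 to 2052-04-10 is 32 days inclusive.
32 = 7 × 4 + 4, so there are 4 full weeks plus 4 extra days.
Each full week contributes 3 days from the set (Tue, Wed, Thu): 4 × 3 = 12.
The 4 extra days are Sunday, Monday, Tuesday, Wednesday — 2 of them qualify.
Total: 12 + 2 = 14.

14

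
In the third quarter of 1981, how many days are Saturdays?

13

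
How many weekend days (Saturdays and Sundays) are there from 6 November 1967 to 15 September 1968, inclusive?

6 November 1967 is a Monday.
From 6 November 1967 to 15 September 1968 is 315 days inclusive.
315 = 7 × 45, so the span is exactly 45 full weeks.
Each full week contributes 2 weekend days (Sat, Sun): 45 × 2 = 90.

90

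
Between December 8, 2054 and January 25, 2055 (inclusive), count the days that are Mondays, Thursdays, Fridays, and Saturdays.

December 8, 2054 is a Tuesday.
From December 8, 2054 to January 25, 2055 is 49 days inclusive.
49 = 7 × 7, so the span is exactly 7 full weeks.
Each full week contributes 4 days from the set (Mon, Thu, Fri, Sat): 7 × 4 = 28.
Total: 28.

28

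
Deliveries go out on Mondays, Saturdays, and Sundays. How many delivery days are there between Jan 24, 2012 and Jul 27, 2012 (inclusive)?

Jan 24, 2012 is a Tuesday.
That's 186 days from start to end, counting both.
186 = 7 × 26 + 4, so there are 26 full weeks plus 4 extra days.
Each full week contributes 3 days from the set (Mon, Sat, Sun): 26 × 3 = 78.
The 4 extra days are Tuesday, Wednesday, Thursday, Friday — none qualify.
Total: 78 + 0 = 78.

78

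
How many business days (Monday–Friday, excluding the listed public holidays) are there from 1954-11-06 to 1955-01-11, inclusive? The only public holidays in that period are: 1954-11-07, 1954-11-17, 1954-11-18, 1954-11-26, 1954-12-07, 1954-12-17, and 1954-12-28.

1954-11-06 is a Saturday.
From 1954-11-06 to 1955-01-11 is 67 days inclusive.
67 = 7 × 9 + 4, so there are 9 full weeks plus 4 extra days.
Each full week contributes 5 weekdays (Mon–Fri): 9 × 5 = 45.
The 4 extra days are Sat, Sun, Mon, Tue — 2 of them qualify.
Total: 45 + 2 = 47.
Holidays: 1954-11-07 (Sun); 1954-11-17 (Wed); 1954-11-18 (Thu); 1954-11-26 (Fri); 1954-12-07 (Tue); 1954-12-17 (Fri); 1954-12-28 (Tue).
6 of the 7 holidays fall on weekdays; the rest are weekends and were already excluded.
Business days: 47 − 6 = 41.

41 business days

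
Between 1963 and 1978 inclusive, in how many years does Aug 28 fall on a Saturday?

Day of week of August 28 in each year:
1963: Wed, 1964: Fri, 1965: Sat ✓, 1966: Sun, 1967: Mon, 1968: Wed, 1969: Thu, 1970: Fri, 1971: Sat ✓, 1972: Mon, 1973: Tue, 1974: Wed, 1975: Thu, 1976: Sat ✓, 1977: Sun, 1978: Mon
Saturdays: 1965, 1971, 1976.

3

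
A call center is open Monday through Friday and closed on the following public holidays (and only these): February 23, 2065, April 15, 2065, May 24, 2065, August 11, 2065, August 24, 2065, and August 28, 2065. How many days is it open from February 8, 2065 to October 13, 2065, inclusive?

February 8, 2065 is a Sunday.
From February 8, 2065 to October 13, 2065 is 248 days inclusive.
248 = 7 × 35 + 3, so there are 35 full weeks plus 3 extra days.
Each full week contributes 5 weekdays (Mon–Fri): 35 × 5 = 175.
The 3 extra days are Sunday, Monday, Tuesday — 2 of them qualify.
Total: 175 + 2 = 177.
Holidays: February 23, 2065 (Mon); April 15, 2065 (Wed); May 24, 2065 (Sun); August 11, 2065 (Tue); August 24, 2065 (Mon); August 28, 2065 (Fri).
5 of the 6 holidays fall on weekdays; the rest are weekends and were already excluded.
Business days: 177 − 5 = 172.

172 business days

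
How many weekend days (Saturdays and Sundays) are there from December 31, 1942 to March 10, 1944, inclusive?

124

December 31, 1942 is a Thursday.
The range spans 436 days (inclusive of both endpoints).
436 = 7 × 62 + 2, so there are 62 full weeks plus 2 extra days.
Each full week contributes 2 weekend days (Sat, Sun): 62 × 2 = 124.
The 2 extra days are Thursday, Friday — none qualify.
Total: 124 + 0 = 124.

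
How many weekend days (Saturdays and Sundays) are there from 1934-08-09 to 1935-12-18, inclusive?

142

1934-08-09 is a Thursday.
The range spans 497 days (inclusive of both endpoints).
497 = 7 × 71, so the span is exactly 71 full weeks.
Each full week contributes 2 weekend days (Sat, Sun): 71 × 2 = 142.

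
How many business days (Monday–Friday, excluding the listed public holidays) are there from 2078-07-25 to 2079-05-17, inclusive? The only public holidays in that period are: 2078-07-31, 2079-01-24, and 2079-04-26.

211 business days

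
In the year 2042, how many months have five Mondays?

4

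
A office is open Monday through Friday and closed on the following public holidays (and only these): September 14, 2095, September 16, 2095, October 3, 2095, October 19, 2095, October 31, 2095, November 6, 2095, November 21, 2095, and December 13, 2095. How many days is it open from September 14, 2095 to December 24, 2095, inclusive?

66

September 14, 2095 is a Wednesday.
From September 14, 2095 to December 24, 2095 is 102 days inclusive.
102 = 7 × 14 + 4, so there are 14 full weeks plus 4 extra days.
Each full week contributes 5 weekdays (Mon–Fri): 14 × 5 = 70.
The 4 extra days are Wednesday, Thursday, Friday, Saturday — 3 of them qualify.
Total: 70 + 3 = 73.
Holidays: September 14, 2095 (Wed); September 16, 2095 (Fri); October 3, 2095 (Mon); October 19, 2095 (Wed); October 31, 2095 (Mon); November 6, 2095 (Sun); November 21, 2095 (Mon); December 13, 2095 (Tue).
7 of the 8 holidays fall on weekdays; the rest are weekends and were already excluded.
Business days: 73 − 7 = 66.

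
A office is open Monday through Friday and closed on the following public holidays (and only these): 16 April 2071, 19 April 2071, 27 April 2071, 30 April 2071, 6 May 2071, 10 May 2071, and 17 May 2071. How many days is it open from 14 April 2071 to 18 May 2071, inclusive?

14 April 2071 is a Tuesday.
That's 35 days from start to end, counting both.
35 = 7 × 5, so the span is exactly 5 full weeks.
Each full week contributes 5 weekdays (Mon–Fri): 5 × 5 = 25.
Holidays: 16 April 2071 (Thu); 19 April 2071 (Sun); 27 April 2071 (Mon); 30 April 2071 (Thu); 6 May 2071 (Wed); 10 May 2071 (Sun); 17 May 2071 (Sun).
4 of the 7 holidays fall on weekdays; the rest are weekends and were already excluded.
Business days: 25 − 4 = 21.

21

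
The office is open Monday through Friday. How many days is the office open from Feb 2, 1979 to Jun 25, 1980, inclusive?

364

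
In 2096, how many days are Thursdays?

52

January 1, 2096 is a Sunday.
From January 1, 2096 to December 31, 2096 is 366 days inclusive.
366 = 7 × 52 + 2, so there are 52 full weeks plus 2 extra days.
Each full week contributes one Thursday: 52 so far.
The 2 extra days are Sunday, Monday — none qualify.
Total: 52 + 0 = 52.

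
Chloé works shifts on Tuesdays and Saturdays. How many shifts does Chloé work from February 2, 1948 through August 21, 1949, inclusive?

February 2, 1948 is a Monday.
From February 2, 1948 to August 21, 1949 is 567 days inclusive.
567 = 7 × 81, so the span is exactly 81 full weeks.
Each full week contributes 2 days from the set (Tue, Sat): 81 × 2 = 162.

162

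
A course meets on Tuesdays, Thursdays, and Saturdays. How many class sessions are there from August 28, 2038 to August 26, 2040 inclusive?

August 28, 2038 is a Saturday.
That's 730 days from start to end, counting both.
730 = 7 × 104 + 2, so there are 104 full weeks plus 2 extra days.
Each full week contributes 3 days from the set (Tue, Thu, Sat): 104 × 3 = 312.
The 2 extra days are Saturday, Sunday — 1 of them qualifies.
Total: 312 + 1 = 313.

313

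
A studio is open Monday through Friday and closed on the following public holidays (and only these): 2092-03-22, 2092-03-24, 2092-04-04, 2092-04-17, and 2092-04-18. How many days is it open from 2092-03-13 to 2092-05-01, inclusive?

32 business days

2092-03-13 is a Thursday.
The range spans 50 days (inclusive of both endpoints).
50 = 7 × 7 + 1, so there are 7 full weeks plus 1 extra day.
Each full week contributes 5 weekdays (Mon–Fri): 7 × 5 = 35.
The 1 extra day is Thursday — 1 of them qualifies.
Total: 35 + 1 = 36.
Holidays: 2092-03-22 (Sat); 2092-03-24 (Mon); 2092-04-04 (Fri); 2092-04-17 (Thu); 2092-04-18 (Fri).
4 of the 5 holidays fall on weekdays; the rest are weekends and were already excluded.
Business days: 36 − 4 = 32.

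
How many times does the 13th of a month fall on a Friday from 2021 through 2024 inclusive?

6

Friday-the-13ths by year:
2021: Aug
2022: May
2023: Jan, Oct
2024: Sep, Dec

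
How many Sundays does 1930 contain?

52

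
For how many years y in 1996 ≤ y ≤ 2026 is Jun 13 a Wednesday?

4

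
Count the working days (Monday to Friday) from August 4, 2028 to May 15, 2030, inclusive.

August 4, 2028 is a Friday.
The range spans 650 days (inclusive of both endpoints).
650 = 7 × 92 + 6, so there are 92 full weeks plus 6 extra days.
Each full week contributes 5 weekdays (Mon–Fri): 92 × 5 = 460.
The 6 extra days are Fri, Sat, Sun, Mon, Tue, Wed — 4 of them qualify.
Total: 460 + 4 = 464.

464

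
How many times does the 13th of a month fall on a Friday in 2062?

2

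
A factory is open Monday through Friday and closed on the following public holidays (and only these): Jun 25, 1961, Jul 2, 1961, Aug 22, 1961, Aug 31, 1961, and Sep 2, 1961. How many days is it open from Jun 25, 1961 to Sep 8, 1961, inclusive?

53

Jun 25, 1961 is a Sunday.
That's 76 days from start to end, counting both.
76 = 7 × 10 + 6, so there are 10 full weeks plus 6 extra days.
Each full week contributes 5 weekdays (Mon–Fri): 10 × 5 = 50.
The 6 extra days are Sun, Mon, Tue, Wed, Thu, Fri — 5 of them qualify.
Total: 50 + 5 = 55.
Holidays: Jun 25, 1961 (Sun); Jul 2, 1961 (Sun); Aug 22, 1961 (Tue); Aug 31, 1961 (Thu); Sep 2, 1961 (Sat).
2 of the 5 holidays fall on weekdays; the rest are weekends and were already excluded.
Business days: 55 − 2 = 53.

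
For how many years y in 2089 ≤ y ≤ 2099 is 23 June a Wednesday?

Day of week of June 23 in each year:
2089: Thu, 2090: Fri, 2091: Sat, 2092: Mon, 2093: Tue, 2094: Wed ✓, 2095: Thu, 2096: Sat, 2097: Sun, 2098: Mon, 2099: Tue
Wednesdays: 2094.

1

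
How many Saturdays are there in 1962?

1962-01-01 is a Monday.
The range spans 365 days (inclusive of both endpoints).
365 = 7 × 52 + 1, so there are 52 full weeks plus 1 extra day.
Each full week contributes one Saturday: 52 so far.
The 1 extra day is Monday — none qualify.
Total: 52 + 0 = 52.

52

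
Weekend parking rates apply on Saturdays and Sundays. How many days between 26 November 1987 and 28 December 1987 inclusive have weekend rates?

10

26 November 1987 is a Thursday.
From 26 November 1987 to 28 December 1987 is 33 days inclusive.
33 = 7 × 4 + 5, so there are 4 full weeks plus 5 extra days.
Each full week contributes 2 weekend days (Sat, Sun): 4 × 2 = 8.
The 5 extra days are Thu, Fri, Sat, Sun, Mon — 2 of them qualify.
Total: 8 + 2 = 10.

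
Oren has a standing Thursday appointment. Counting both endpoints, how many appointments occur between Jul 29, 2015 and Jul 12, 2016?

Jul 29, 2015 is a Wednesday.
The range spans 350 days (inclusive of both endpoints).
350 = 7 × 50, so the span is exactly 50 full weeks.
Each full week contributes one Thursday: 50 so far.
Total: 50.

50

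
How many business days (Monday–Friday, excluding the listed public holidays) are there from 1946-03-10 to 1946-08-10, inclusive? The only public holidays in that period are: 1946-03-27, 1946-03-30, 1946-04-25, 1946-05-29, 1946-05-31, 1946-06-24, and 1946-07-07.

105

1946-03-10 is a Sunday.
That's 154 days from start to end, counting both.
154 = 7 × 22, so the span is exactly 22 full weeks.
Each full week contributes 5 weekdays (Mon–Fri): 22 × 5 = 110.
Holidays: 1946-03-27 (Wed); 1946-03-30 (Sat); 1946-04-25 (Thu); 1946-05-29 (Wed); 1946-05-31 (Fri); 1946-06-24 (Mon); 1946-07-07 (Sun).
5 of the 7 holidays fall on weekdays; the rest are weekends and were already excluded.
Business days: 110 − 5 = 105.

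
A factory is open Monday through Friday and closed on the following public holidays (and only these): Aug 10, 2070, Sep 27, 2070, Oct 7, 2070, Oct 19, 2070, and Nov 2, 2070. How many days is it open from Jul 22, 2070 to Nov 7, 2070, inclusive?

78

Jul 22, 2070 is a Tuesday.
That's 109 days from start to end, counting both.
109 = 7 × 15 + 4, so there are 15 full weeks plus 4 extra days.
Each full week contributes 5 weekdays (Mon–Fri): 15 × 5 = 75.
The 4 extra days are Tuesday, Wednesday, Thursday, Friday — 4 of them qualify.
Total: 75 + 4 = 79.
Holidays: Aug 10, 2070 (Sun); Sep 27, 2070 (Sat); Oct 7, 2070 (Tue); Oct 19, 2070 (Sun); Nov 2, 2070 (Sun).
1 of the 5 holidays fall on weekdays; the rest are weekends and were already excluded.
Business days: 79 − 1 = 78.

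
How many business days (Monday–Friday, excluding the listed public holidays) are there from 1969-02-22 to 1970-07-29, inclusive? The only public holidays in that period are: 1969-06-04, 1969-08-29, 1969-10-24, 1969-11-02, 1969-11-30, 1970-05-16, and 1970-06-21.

1969-02-22 is a Saturday.
That's 523 days from start to end, counting both.
523 = 7 × 74 + 5, so there are 74 full weeks plus 5 extra days.
Each full week contributes 5 weekdays (Mon–Fri): 74 × 5 = 370.
The 5 extra days are Saturday, Sunday, Monday, Tuesday, Wednesday — 3 of them qualify.
Total: 370 + 3 = 373.
Holidays: 1969-06-04 (Wed); 1969-08-29 (Fri); 1969-10-24 (Fri); 1969-11-02 (Sun); 1969-11-30 (Sun); 1970-05-16 (Sat); 1970-06-21 (Sun).
3 of the 7 holidays fall on weekdays; the rest are weekends and were already excluded.
Business days: 373 − 3 = 370.

370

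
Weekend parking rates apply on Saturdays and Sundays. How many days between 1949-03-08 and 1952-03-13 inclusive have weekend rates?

1949-03-08 is a Tuesday.
From 1949-03-08 to 1952-03-13 is 1102 days inclusive.
1102 = 7 × 157 + 3, so there are 157 full weeks plus 3 extra days.
Each full week contributes 2 weekend days (Sat, Sun): 157 × 2 = 314.
The 3 extra days are Tuesday, Wednesday, Thursday — none qualify.
Total: 314 + 0 = 314.

314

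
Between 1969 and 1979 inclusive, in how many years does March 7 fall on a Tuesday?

2

Day of week of March 7 in each year:
1969: Fri, 1970: Sat, 1971: Sun, 1972: Tue ✓, 1973: Wed, 1974: Thu, 1975: Fri, 1976: Sun, 1977: Mon, 1978: Tue ✓, 1979: Wed
Tuesdays: 1972, 1978.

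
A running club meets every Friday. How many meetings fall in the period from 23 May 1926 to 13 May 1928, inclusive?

103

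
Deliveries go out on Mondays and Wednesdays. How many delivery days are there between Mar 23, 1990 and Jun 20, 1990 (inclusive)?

26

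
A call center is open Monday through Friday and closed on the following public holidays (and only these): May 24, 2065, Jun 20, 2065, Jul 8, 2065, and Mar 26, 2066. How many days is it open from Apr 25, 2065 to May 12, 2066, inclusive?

Apr 25, 2065 is a Saturday.
That's 383 days from start to end, counting both.
383 = 7 × 54 + 5, so there are 54 full weeks plus 5 extra days.
Each full week contributes 5 weekdays (Mon–Fri): 54 × 5 = 270.
The 5 extra days are Saturday, Sunday, Monday, Tuesday, Wednesday — 3 of them qualify.
Total: 270 + 3 = 273.
Holidays: May 24, 2065 (Sun); Jun 20, 2065 (Sat); Jul 8, 2065 (Wed); Mar 26, 2066 (Fri).
2 of the 4 holidays fall on weekdays; the rest are weekends and were already excluded.
Business days: 273 − 2 = 271.

271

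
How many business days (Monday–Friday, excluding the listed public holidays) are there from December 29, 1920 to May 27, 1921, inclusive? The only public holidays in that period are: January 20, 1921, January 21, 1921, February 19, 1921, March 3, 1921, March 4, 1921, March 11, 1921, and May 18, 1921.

102

December 29, 1920 is a Wednesday.
That's 150 days from start to end, counting both.
150 = 7 × 21 + 3, so there are 21 full weeks plus 3 extra days.
Each full week contributes 5 weekdays (Mon–Fri): 21 × 5 = 105.
The 3 extra days are Wed, Thu, Fri — 3 of them qualify.
Total: 105 + 3 = 108.
Holidays: January 20, 1921 (Thu); January 21, 1921 (Fri); February 19, 1921 (Sat); March 3, 1921 (Thu); March 4, 1921 (Fri); March 11, 1921 (Fri); May 18, 1921 (Wed).
6 of the 7 holidays fall on weekdays; the rest are weekends and were already excluded.
Business days: 108 − 6 = 102.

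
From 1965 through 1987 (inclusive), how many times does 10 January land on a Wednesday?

Day of week of January 10 in each year:
1965: Sun, 1966: Mon, 1967: Tue, 1968: Wed ✓, 1969: Fri, 1970: Sat, 1971: Sun, 1972: Mon, 1973: Wed ✓, 1974: Thu, 1975: Fri, 1976: Sat, 1977: Mon, 1978: Tue, 1979: Wed ✓, 1980: Thu, 1981: Sat, 1982: Sun, 1983: Mon, 1984: Tue, 1985: Thu, 1986: Fri, 1987: Sat
Wednesdays: 1968, 1973, 1979.

3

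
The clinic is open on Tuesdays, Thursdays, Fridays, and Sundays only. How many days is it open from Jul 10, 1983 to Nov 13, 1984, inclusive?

282

Jul 10, 1983 is a Sunday.
That's 493 days from start to end, counting both.
493 = 7 × 70 + 3, so there are 70 full weeks plus 3 extra days.
Each full week contributes 4 days from the set (Tue, Thu, Fri, Sun): 70 × 4 = 280.
The 3 extra days are Sunday, Monday, Tuesday — 2 of them qualify.
Total: 280 + 2 = 282.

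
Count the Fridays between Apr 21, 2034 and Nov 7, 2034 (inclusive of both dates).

29 Fridays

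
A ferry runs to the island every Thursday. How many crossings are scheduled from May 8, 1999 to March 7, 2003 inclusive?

May 8, 1999 is a Saturday.
The range spans 1400 days (inclusive of both endpoints).
1400 = 7 × 200, so the span is exactly 200 full weeks.
Each full week contributes one Thursday: 200 so far.

200 Thursdays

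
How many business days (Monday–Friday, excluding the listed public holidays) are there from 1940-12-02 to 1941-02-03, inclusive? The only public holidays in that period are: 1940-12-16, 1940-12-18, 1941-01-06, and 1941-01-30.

42

1940-12-02 is a Monday.
From 1940-12-02 to 1941-02-03 is 64 days inclusive.
64 = 7 × 9 + 1, so there are 9 full weeks plus 1 extra day.
Each full week contributes 5 weekdays (Mon–Fri): 9 × 5 = 45.
The 1 extra day is Mon — 1 of them qualifies.
Total: 45 + 1 = 46.
Holidays: 1940-12-16 (Mon); 1940-12-18 (Wed); 1941-01-06 (Mon); 1941-01-30 (Thu).
All 4 holidays fall on weekdays, so subtract 4.
Business days: 46 − 4 = 42.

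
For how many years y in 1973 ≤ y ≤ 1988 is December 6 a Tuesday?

3

Day of week of December 6 in each year:
1973: Thu, 1974: Fri, 1975: Sat, 1976: Mon, 1977: Tue ✓, 1978: Wed, 1979: Thu, 1980: Sat, 1981: Sun, 1982: Mon, 1983: Tue ✓, 1984: Thu, 1985: Fri, 1986: Sat, 1987: Sun, 1988: Tue ✓
Tuesdays: 1977, 1983, 1988.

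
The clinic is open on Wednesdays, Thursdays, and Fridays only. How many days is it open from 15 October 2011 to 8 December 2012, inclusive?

15 October 2011 is a Saturday.
The range spans 421 days (inclusive of both endpoints).
421 = 7 × 60 + 1, so there are 60 full weeks plus 1 extra day.
Each full week contributes 3 days from the set (Wed, Thu, Fri): 60 × 3 = 180.
The 1 extra day is Sat — none qualify.
Total: 180 + 0 = 180.

180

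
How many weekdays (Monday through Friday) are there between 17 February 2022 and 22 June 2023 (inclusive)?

351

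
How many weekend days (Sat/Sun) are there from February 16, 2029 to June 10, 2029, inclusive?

34

February 16, 2029 is a Friday.
The range spans 115 days (inclusive of both endpoints).
115 = 7 × 16 + 3, so there are 16 full weeks plus 3 extra days.
Each full week contributes 2 weekend days (Sat, Sun): 16 × 2 = 32.
The 3 extra days are Friday, Saturday, Sunday — 2 of them qualify.
Total: 32 + 2 = 34.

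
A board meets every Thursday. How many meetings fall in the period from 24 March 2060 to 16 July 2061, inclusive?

69 Thursdays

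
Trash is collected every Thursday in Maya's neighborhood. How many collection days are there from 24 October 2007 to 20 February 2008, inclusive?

17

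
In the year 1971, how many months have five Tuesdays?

A month has five Tuesdays exactly when Tuesday falls within its first (length − 28) days.
Jan: 31 days, starts Fri → 5 of Fri, Sat, Sun
Feb: 28 days, starts Mon → 5 of (none)
Mar: 31 days, starts Mon → 5 of Mon, Tue, Wed ✓
Apr: 30 days, starts Thu → 5 of Thu, Fri
May: 31 days, starts Sat → 5 of Sat, Sun, Mon
Jun: 30 days, starts Tue → 5 of Tue, Wed ✓
Jul: 31 days, starts Thu → 5 of Thu, Fri, Sat
Aug: 31 days, starts Sun → 5 of Sun, Mon, Tue ✓
Sep: 30 days, starts Wed → 5 of Wed, Thu
Oct: 31 days, starts Fri → 5 of Fri, Sat, Sun
Nov: 30 days, starts Mon → 5 of Mon, Tue ✓
Dec: 31 days, starts Wed → 5 of Wed, Thu, Fri
Months with five Tuesdays: Mar, Jun, Aug, Nov.

4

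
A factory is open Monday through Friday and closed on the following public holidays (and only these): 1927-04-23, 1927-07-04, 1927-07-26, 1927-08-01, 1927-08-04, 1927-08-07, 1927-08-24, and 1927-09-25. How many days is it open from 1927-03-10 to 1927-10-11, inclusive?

149 business days

1927-03-10 is a Thursday.
That's 216 days from start to end, counting both.
216 = 7 × 30 + 6, so there are 30 full weeks plus 6 extra days.
Each full week contributes 5 weekdays (Mon–Fri): 30 × 5 = 150.
The 6 extra days are Thursday, Friday, Saturday, Sunday, Monday, Tuesday — 4 of them qualify.
Total: 150 + 4 = 154.
Holidays: 1927-04-23 (Sat); 1927-07-04 (Mon); 1927-07-26 (Tue); 1927-08-01 (Mon); 1927-08-04 (Thu); 1927-08-07 (Sun); 1927-08-24 (Wed); 1927-09-25 (Sun).
5 of the 8 holidays fall on weekdays; the rest are weekends and were already excluded.
Business days: 154 − 5 = 149.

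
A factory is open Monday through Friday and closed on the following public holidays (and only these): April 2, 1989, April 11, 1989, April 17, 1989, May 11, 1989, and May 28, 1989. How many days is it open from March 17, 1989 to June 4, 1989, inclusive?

53 business days

March 17, 1989 is a Friday.
From March 17, 1989 to June 4, 1989 is 80 days inclusive.
80 = 7 × 11 + 3, so there are 11 full weeks plus 3 extra days.
Each full week contributes 5 weekdays (Mon–Fri): 11 × 5 = 55.
The 3 extra days are Friday, Saturday, Sunday — 1 of them qualifies.
Total: 55 + 1 = 56.
Holidays: April 2, 1989 (Sun); April 11, 1989 (Tue); April 17, 1989 (Mon); May 11, 1989 (Thu); May 28, 1989 (Sun).
3 of the 5 holidays fall on weekdays; the rest are weekends and were already excluded.
Business days: 56 − 3 = 53.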